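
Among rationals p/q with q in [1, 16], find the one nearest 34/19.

Expand x = 34/19 as a continued fraction with the Euclidean algorithm:
  34 = 1*19 + 15, so a_0 = 1.
  19 = 1*15 + 4, so a_1 = 1.
  15 = 3*4 + 3, so a_2 = 3.
  4 = 1*3 + 1, so a_3 = 1.
  3 = 3*1 + 0, so a_4 = 3.
so x = [1; 1, 3, 1, 3].
Convergents (p_i = a_i*p_{i-1} + p_{i-2}, q_i = a_i*q_{i-1} + q_{i-2} with p_{-2}=0, p_{-1}=1, q_{-2}=1, q_{-1}=0), until the denominator exceeds 16:
  i=0: a_0=1, p_0 = 1*1 + 0 = 1, q_0 = 1*0 + 1 = 1.
  i=1: a_1=1, p_1 = 1*1 + 1 = 2, q_1 = 1*1 + 0 = 1.
  i=2: a_2=3, p_2 = 3*2 + 1 = 7, q_2 = 3*1 + 1 = 4.
  i=3: a_3=1, p_3 = 1*7 + 2 = 9, q_3 = 1*4 + 1 = 5.
  i=4: a_4=3, p_4 = 3*9 + 7 = 34, q_4 = 3*5 + 4 = 19.
q_4 = 19 > 16, so the last convergent with denominator <= 16 is p_3/q_3 = 9/5.
The closest fraction with denominator <= 16 is either p_3/q_3 or the intermediate fraction (k*p_3 + p_2)/(k*q_3 + q_2) with the largest k >= 1 whose denominator stays <= 16; these approach x as k grows, and every other convergent or intermediate fraction in range is farther away.
Largest k: floor((16 - q_2)/q_3) = floor((16 - 4)/5) = 2.
That gives (2*9 + 7)/(2*5 + 4) = 25/14.
Compare the errors: |x - 9/5| = |34*5 - 9*19|/(19*5) = 1/95, and |x - 25/14| = |34*14 - 25*19|/(19*14) = 1/266.
Cross-multiplying, 1*95 = 95 < 266 = 1*266, so 1/266 is smaller: the intermediate fraction 25/14 is closer to x than 9/5.

25/14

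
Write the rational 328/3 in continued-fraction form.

Run the Euclidean algorithm on 328 and 3; the successive quotients are the partial quotients a_0, a_1, ... (each step inverts the fractional part left over by the previous one):
  328 = 109*3 + 1, so a_0 = 109.
  3 = 3*1 + 0, so a_1 = 3.
The remainder reaches 0 after 2 divisions, so the expansion has 2 partial quotients, read off in order.

[109; 3]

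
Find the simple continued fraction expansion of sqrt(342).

[18; (2, 36)]

Write x_i = (sqrt(342) + m_i)/d_i with (m_0, d_0) = (0, 1). a_0 = floor(sqrt(342)) = 18, since 18^2 = 324 <= 342 < 361 = 19^2.
Iterate m_{i+1} = d_i*a_i - m_i, d_{i+1} = (342 - m_{i+1}^2)/d_i, a_{i+1} = floor((a_0 + m_{i+1})/d_{i+1}):
  m_1 = 1*18 - 0 = 18, d_1 = (342 - 18^2)/1 = 18/1 = 18, a_1 = floor((18 + 18)/18) = 2.
  m_2 = 18*2 - 18 = 18, d_2 = (342 - 18^2)/18 = 18/18 = 1, a_2 = floor((18 + 18)/1) = 36.
  m_3 = 1*36 - 18 = 18, d_3 = (342 - 18^2)/1 = 18/1 = 18: (m_3, d_3) = (m_1, d_1) = (18, 18), so from here the quotients repeat a_1, a_2; the period length is 2.
Hence the expansion of sqrt(342) is a_0 = 18 followed by the repeating block 2, 36 (period 2).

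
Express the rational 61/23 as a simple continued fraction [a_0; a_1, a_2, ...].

Run the Euclidean algorithm on 61 and 23; the successive quotients are the partial quotients a_0, a_1, ... (each step inverts the fractional part left over by the previous one):
  61 = 2*23 + 15, so a_0 = 2.
  23 = 1*15 + 8, so a_1 = 1.
  15 = 1*8 + 7, so a_2 = 1.
  8 = 1*7 + 1, so a_3 = 1.
  7 = 7*1 + 0, so a_4 = 7.
The remainder reaches 0 after 5 divisions, so the expansion has 5 partial quotients, read off in order.

[2; 1, 1, 1, 7]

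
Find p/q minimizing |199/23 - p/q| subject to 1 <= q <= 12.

Expand x = 199/23 as a continued fraction with the Euclidean algorithm:
  199 = 8*23 + 15, so a_0 = 8.
  23 = 1*15 + 8, so a_1 = 1.
  15 = 1*8 + 7, so a_2 = 1.
  8 = 1*7 + 1, so a_3 = 1.
  7 = 7*1 + 0, so a_4 = 7.
so x = [8; 1, 1, 1, 7].
Convergents (p_i = a_i*p_{i-1} + p_{i-2}, q_i = a_i*q_{i-1} + q_{i-2} with p_{-2}=0, p_{-1}=1, q_{-2}=1, q_{-1}=0), until the denominator exceeds 12:
  i=0: a_0=8, p_0 = 8*1 + 0 = 8, q_0 = 8*0 + 1 = 1.
  i=1: a_1=1, p_1 = 1*8 + 1 = 9, q_1 = 1*1 + 0 = 1.
  i=2: a_2=1, p_2 = 1*9 + 8 = 17, q_2 = 1*1 + 1 = 2.
  i=3: a_3=1, p_3 = 1*17 + 9 = 26, q_3 = 1*2 + 1 = 3.
  i=4: a_4=7, p_4 = 7*26 + 17 = 199, q_4 = 7*3 + 2 = 23.
q_4 = 23 > 12, so the last convergent with denominator <= 12 is p_3/q_3 = 26/3.
The closest fraction with denominator <= 12 is either p_3/q_3 or the intermediate fraction (k*p_3 + p_2)/(k*q_3 + q_2) with the largest k >= 1 whose denominator stays <= 12; these approach x as k grows, and every other convergent or intermediate fraction in range is farther away.
Largest k: floor((12 - q_2)/q_3) = floor((12 - 2)/3) = 3.
That gives (3*26 + 17)/(3*3 + 2) = 95/11.
Compare the errors: |x - 26/3| = |199*3 - 26*23|/(23*3) = 1/69, and |x - 95/11| = |199*11 - 95*23|/(23*11) = 4/253.
Cross-multiplying, 1*253 = 253 < 276 = 4*69, so 1/69 is smaller: the convergent 26/3 is closer to x than 95/11.

26/3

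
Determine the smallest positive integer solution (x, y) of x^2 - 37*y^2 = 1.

First expand sqrt(37) as a continued fraction. With x_i = (sqrt(37) + m_i)/d_i and (m_0, d_0) = (0, 1): a_0 = floor(sqrt(37)) = 6, since 6^2 = 36 <= 37 < 49 = 7^2.
Iterate m_{i+1} = d_i*a_i - m_i, d_{i+1} = (37 - m_{i+1}^2)/d_i, a_{i+1} = floor((a_0 + m_{i+1})/d_{i+1}):
  m_1 = 1*6 - 0 = 6, d_1 = (37 - 6^2)/1 = 1/1 = 1, a_1 = floor((6 + 6)/1) = 12.
  m_2 = 1*12 - 6 = 6, d_2 = (37 - 6^2)/1 = 1/1 = 1: (m_2, d_2) = (m_1, d_1) = (6, 1), so from here the quotient a_1 repeats; the period length is 1.
So sqrt(37) = [6; (12)] with period length k = 1.
k is odd, so (p_{k-1}, q_{k-1}) only solves x^2 - 37y^2 = -1 and the fundamental solution of x^2 - 37y^2 = 1 is (p_{2k-1}, q_{2k-1}) = (p_1, q_1); compute convergents through index 1, running through the period twice.
Convergents (p_i = a_i*p_{i-1} + p_{i-2}, q_i = a_i*q_{i-1} + q_{i-2} with p_{-2}=0, p_{-1}=1, q_{-2}=1, q_{-1}=0):
  i=0: a_0=6, p_0 = 6*1 + 0 = 6, q_0 = 6*0 + 1 = 1.
  i=1: a_1=12, p_1 = 12*6 + 1 = 73, q_1 = 12*1 + 0 = 12.
Indeed p_0^2 - 37*q_0^2 = 36 - 37 = -1, not +1.
Check: 73^2 - 37*12^2 = 5329 - 5328 = 1, so (x, y) = (73, 12) solves the equation, and by the theorem it is the least positive solution.

(x, y) = (73, 12)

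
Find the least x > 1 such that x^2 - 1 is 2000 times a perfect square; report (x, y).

(x, y) = (930249, 20801)

First expand sqrt(2000) as a continued fraction. With x_i = (sqrt(2000) + m_i)/d_i and (m_0, d_0) = (0, 1): a_0 = floor(sqrt(2000)) = 44, since 44^2 = 1936 <= 2000 < 2025 = 45^2.
Iterate m_{i+1} = d_i*a_i - m_i, d_{i+1} = (2000 - m_{i+1}^2)/d_i, a_{i+1} = floor((a_0 + m_{i+1})/d_{i+1}):
  m_1 = 1*44 - 0 = 44, d_1 = (2000 - 44^2)/1 = 64/1 = 64, a_1 = floor((44 + 44)/64) = 1.
  m_2 = 64*1 - 44 = 20, d_2 = (2000 - 20^2)/64 = 1600/64 = 25, a_2 = floor((44 + 20)/25) = 2.
  m_3 = 25*2 - 20 = 30, d_3 = (2000 - 30^2)/25 = 1100/25 = 44, a_3 = floor((44 + 30)/44) = 1.
  m_4 = 44*1 - 30 = 14, d_4 = (2000 - 14^2)/44 = 1804/44 = 41, a_4 = floor((44 + 14)/41) = 1.
  m_5 = 41*1 - 14 = 27, d_5 = (2000 - 27^2)/41 = 1271/41 = 31, a_5 = floor((44 + 27)/31) = 2.
  m_6 = 31*2 - 27 = 35, d_6 = (2000 - 35^2)/31 = 775/31 = 25, a_6 = floor((44 + 35)/25) = 3.
  m_7 = 25*3 - 35 = 40, d_7 = (2000 - 40^2)/25 = 400/25 = 16, a_7 = floor((44 + 40)/16) = 5.
  m_8 = 16*5 - 40 = 40, d_8 = (2000 - 40^2)/16 = 400/16 = 25, a_8 = floor((44 + 40)/25) = 3.
  m_9 = 25*3 - 40 = 35, d_9 = (2000 - 35^2)/25 = 775/25 = 31, a_9 = floor((44 + 35)/31) = 2.
  m_10 = 31*2 - 35 = 27, d_10 = (2000 - 27^2)/31 = 1271/31 = 41, a_10 = floor((44 + 27)/41) = 1.
  m_11 = 41*1 - 27 = 14, d_11 = (2000 - 14^2)/41 = 1804/41 = 44, a_11 = floor((44 + 14)/44) = 1.
  m_12 = 44*1 - 14 = 30, d_12 = (2000 - 30^2)/44 = 1100/44 = 25, a_12 = floor((44 + 30)/25) = 2.
  m_13 = 25*2 - 30 = 20, d_13 = (2000 - 20^2)/25 = 1600/25 = 64, a_13 = floor((44 + 20)/64) = 1.
  m_14 = 64*1 - 20 = 44, d_14 = (2000 - 44^2)/64 = 64/64 = 1, a_14 = floor((44 + 44)/1) = 88.
  m_15 = 1*88 - 44 = 44, d_15 = (2000 - 44^2)/1 = 64/1 = 64: (m_15, d_15) = (m_1, d_1) = (44, 64), so from here the quotients repeat a_1, ..., a_14; the period length is 14.
So sqrt(2000) = [44; (1, 2, 1, 1, 2, 3, 5, 3, 2, 1, 1, 2, 1, 88)] with period length k = 14.
k is even, so the fundamental solution of x^2 - 2000y^2 = 1 is (p_{k-1}, q_{k-1}) = (p_13, q_13); compute convergents through index 13.
Convergents (p_i = a_i*p_{i-1} + p_{i-2}, q_i = a_i*q_{i-1} + q_{i-2} with p_{-2}=0, p_{-1}=1, q_{-2}=1, q_{-1}=0):
  i=0: a_0=44, p_0 = 44*1 + 0 = 44, q_0 = 44*0 + 1 = 1.
  i=1: a_1=1, p_1 = 1*44 + 1 = 45, q_1 = 1*1 + 0 = 1.
  i=2: a_2=2, p_2 = 2*45 + 44 = 134, q_2 = 2*1 + 1 = 3.
  i=3: a_3=1, p_3 = 1*134 + 45 = 179, q_3 = 1*3 + 1 = 4.
  i=4: a_4=1, p_4 = 1*179 + 134 = 313, q_4 = 1*4 + 3 = 7.
  i=5: a_5=2, p_5 = 2*313 + 179 = 805, q_5 = 2*7 + 4 = 18.
  i=6: a_6=3, p_6 = 3*805 + 313 = 2728, q_6 = 3*18 + 7 = 61.
  i=7: a_7=5, p_7 = 5*2728 + 805 = 14445, q_7 = 5*61 + 18 = 323.
  i=8: a_8=3, p_8 = 3*14445 + 2728 = 46063, q_8 = 3*323 + 61 = 1030.
  i=9: a_9=2, p_9 = 2*46063 + 14445 = 106571, q_9 = 2*1030 + 323 = 2383.
  i=10: a_10=1, p_10 = 1*106571 + 46063 = 152634, q_10 = 1*2383 + 1030 = 3413.
  i=11: a_11=1, p_11 = 1*152634 + 106571 = 259205, q_11 = 1*3413 + 2383 = 5796.
  i=12: a_12=2, p_12 = 2*259205 + 152634 = 671044, q_12 = 2*5796 + 3413 = 15005.
  i=13: a_13=1, p_13 = 1*671044 + 259205 = 930249, q_13 = 1*15005 + 5796 = 20801.
Check: 930249^2 - 2000*20801^2 = 865363202001 - 865363202000 = 1, so (x, y) = (930249, 20801) solves the equation, and by the theorem it is the least positive solution.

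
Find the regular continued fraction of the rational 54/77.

[0; 1, 2, 2, 1, 7]

Run the Euclidean algorithm on 54 and 77; the successive quotients are the partial quotients a_0, a_1, ... (each step inverts the fractional part left over by the previous one):
  54 = 0*77 + 54, so a_0 = 0.
  77 = 1*54 + 23, so a_1 = 1.
  54 = 2*23 + 8, so a_2 = 2.
  23 = 2*8 + 7, so a_3 = 2.
  8 = 1*7 + 1, so a_4 = 1.
  7 = 7*1 + 0, so a_5 = 7.
The remainder reaches 0 after 6 divisions, so the expansion has 6 partial quotients, read off in order.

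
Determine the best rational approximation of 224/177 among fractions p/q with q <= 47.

43/34

Expand x = 224/177 as a continued fraction with the Euclidean algorithm:
  224 = 1*177 + 47, so a_0 = 1.
  177 = 3*47 + 36, so a_1 = 3.
  47 = 1*36 + 11, so a_2 = 1.
  36 = 3*11 + 3, so a_3 = 3.
  11 = 3*3 + 2, so a_4 = 3.
  3 = 1*2 + 1, so a_5 = 1.
  2 = 2*1 + 0, so a_6 = 2.
so x = [1; 3, 1, 3, 3, 1, 2].
Convergents (p_i = a_i*p_{i-1} + p_{i-2}, q_i = a_i*q_{i-1} + q_{i-2} with p_{-2}=0, p_{-1}=1, q_{-2}=1, q_{-1}=0), until the denominator exceeds 47:
  i=0: a_0=1, p_0 = 1*1 + 0 = 1, q_0 = 1*0 + 1 = 1.
  i=1: a_1=3, p_1 = 3*1 + 1 = 4, q_1 = 3*1 + 0 = 3.
  i=2: a_2=1, p_2 = 1*4 + 1 = 5, q_2 = 1*3 + 1 = 4.
  i=3: a_3=3, p_3 = 3*5 + 4 = 19, q_3 = 3*4 + 3 = 15.
  i=4: a_4=3, p_4 = 3*19 + 5 = 62, q_4 = 3*15 + 4 = 49.
q_4 = 49 > 47, so the last convergent with denominator <= 47 is p_3/q_3 = 19/15.
The closest fraction with denominator <= 47 is either p_3/q_3 or the intermediate fraction (k*p_3 + p_2)/(k*q_3 + q_2) with the largest k >= 1 whose denominator stays <= 47; these approach x as k grows, and every other convergent or intermediate fraction in range is farther away.
Largest k: floor((47 - q_2)/q_3) = floor((47 - 4)/15) = 2.
That gives (2*19 + 5)/(2*15 + 4) = 43/34.
Compare the errors: |x - 19/15| = |224*15 - 19*177|/(177*15) = 3/2655, and |x - 43/34| = |224*34 - 43*177|/(177*34) = 5/6018.
Cross-multiplying, 5*2655 = 13275 < 18054 = 3*6018, so 5/6018 is smaller: the intermediate fraction 43/34 is closer to x than 19/15.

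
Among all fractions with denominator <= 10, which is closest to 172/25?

55/8

Expand x = 172/25 as a continued fraction with the Euclidean algorithm:
  172 = 6*25 + 22, so a_0 = 6.
  25 = 1*22 + 3, so a_1 = 1.
  22 = 7*3 + 1, so a_2 = 7.
  3 = 3*1 + 0, so a_3 = 3.
so x = [6; 1, 7, 3].
Convergents (p_i = a_i*p_{i-1} + p_{i-2}, q_i = a_i*q_{i-1} + q_{i-2} with p_{-2}=0, p_{-1}=1, q_{-2}=1, q_{-1}=0), until the denominator exceeds 10:
  i=0: a_0=6, p_0 = 6*1 + 0 = 6, q_0 = 6*0 + 1 = 1.
  i=1: a_1=1, p_1 = 1*6 + 1 = 7, q_1 = 1*1 + 0 = 1.
  i=2: a_2=7, p_2 = 7*7 + 6 = 55, q_2 = 7*1 + 1 = 8.
  i=3: a_3=3, p_3 = 3*55 + 7 = 172, q_3 = 3*8 + 1 = 25.
q_3 = 25 > 10, so the last convergent with denominator <= 10 is p_2/q_2 = 55/8.
The closest fraction with denominator <= 10 is either p_2/q_2 or the intermediate fraction (k*p_2 + p_1)/(k*q_2 + q_1) with the largest k >= 1 whose denominator stays <= 10; these approach x as k grows, and every other convergent or intermediate fraction in range is farther away.
Largest k: floor((10 - q_1)/q_2) = floor((10 - 1)/8) = 1.
That gives (1*55 + 7)/(1*8 + 1) = 62/9.
Compare the errors: |x - 55/8| = |172*8 - 55*25|/(25*8) = 1/200, and |x - 62/9| = |172*9 - 62*25|/(25*9) = 2/225.
Cross-multiplying, 1*225 = 225 < 400 = 2*200, so 1/200 is smaller: the convergent 55/8 is closer to x than 62/9.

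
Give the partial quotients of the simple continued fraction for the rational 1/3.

Run the Euclidean algorithm on 1 and 3; the successive quotients are the partial quotients a_0, a_1, ... (each step inverts the fractional part left over by the previous one):
  1 = 0*3 + 1, so a_0 = 0.
  3 = 3*1 + 0, so a_1 = 3.
The remainder reaches 0 after 2 divisions, so the expansion has 2 partial quotients, read off in order.

[0; 3]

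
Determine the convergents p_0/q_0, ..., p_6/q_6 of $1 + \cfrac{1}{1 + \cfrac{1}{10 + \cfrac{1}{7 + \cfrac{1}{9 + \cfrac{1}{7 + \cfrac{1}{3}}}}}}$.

1/1, 2/1, 21/11, 149/78, 1362/713, 9683/5069, 30411/15920

Using the convergent recurrence p_i = a_i*p_{i-1} + p_{i-2}, q_i = a_i*q_{i-1} + q_{i-2} with p_{-2}=0, p_{-1}=1, q_{-2}=1, q_{-1}=0:
  i=0: a_0=1, p_0 = 1*1 + 0 = 1, q_0 = 1*0 + 1 = 1.
  i=1: a_1=1, p_1 = 1*1 + 1 = 2, q_1 = 1*1 + 0 = 1.
  i=2: a_2=10, p_2 = 10*2 + 1 = 21, q_2 = 10*1 + 1 = 11.
  i=3: a_3=7, p_3 = 7*21 + 2 = 149, q_3 = 7*11 + 1 = 78.
  i=4: a_4=9, p_4 = 9*149 + 21 = 1362, q_4 = 9*78 + 11 = 713.
  i=5: a_5=7, p_5 = 7*1362 + 149 = 9683, q_5 = 7*713 + 78 = 5069.
  i=6: a_6=3, p_6 = 3*9683 + 1362 = 30411, q_6 = 3*5069 + 713 = 15920.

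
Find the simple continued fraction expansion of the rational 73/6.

[12; 6]

Run the Euclidean algorithm on 73 and 6; the successive quotients are the partial quotients a_0, a_1, ... (each step inverts the fractional part left over by the previous one):
  73 = 12*6 + 1, so a_0 = 12.
  6 = 6*1 + 0, so a_1 = 6.
The remainder reaches 0 after 2 divisions, so the expansion has 2 partial quotients, read off in order.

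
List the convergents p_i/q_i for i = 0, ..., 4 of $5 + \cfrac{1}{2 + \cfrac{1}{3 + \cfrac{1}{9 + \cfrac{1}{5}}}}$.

Using the convergent recurrence p_i = a_i*p_{i-1} + p_{i-2}, q_i = a_i*q_{i-1} + q_{i-2} with p_{-2}=0, p_{-1}=1, q_{-2}=1, q_{-1}=0:
  i=0: a_0=5, p_0 = 5*1 + 0 = 5, q_0 = 5*0 + 1 = 1.
  i=1: a_1=2, p_1 = 2*5 + 1 = 11, q_1 = 2*1 + 0 = 2.
  i=2: a_2=3, p_2 = 3*11 + 5 = 38, q_2 = 3*2 + 1 = 7.
  i=3: a_3=9, p_3 = 9*38 + 11 = 353, q_3 = 9*7 + 2 = 65.
  i=4: a_4=5, p_4 = 5*353 + 38 = 1803, q_4 = 5*65 + 7 = 332.

5/1, 11/2, 38/7, 353/65, 1803/332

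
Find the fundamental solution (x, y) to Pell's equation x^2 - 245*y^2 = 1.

First expand sqrt(245) as a continued fraction. With x_i = (sqrt(245) + m_i)/d_i and (m_0, d_0) = (0, 1): a_0 = floor(sqrt(245)) = 15, since 15^2 = 225 <= 245 < 256 = 16^2.
Iterate m_{i+1} = d_i*a_i - m_i, d_{i+1} = (245 - m_{i+1}^2)/d_i, a_{i+1} = floor((a_0 + m_{i+1})/d_{i+1}):
  m_1 = 1*15 - 0 = 15, d_1 = (245 - 15^2)/1 = 20/1 = 20, a_1 = floor((15 + 15)/20) = 1.
  m_2 = 20*1 - 15 = 5, d_2 = (245 - 5^2)/20 = 220/20 = 11, a_2 = floor((15 + 5)/11) = 1.
  m_3 = 11*1 - 5 = 6, d_3 = (245 - 6^2)/11 = 209/11 = 19, a_3 = floor((15 + 6)/19) = 1.
  m_4 = 19*1 - 6 = 13, d_4 = (245 - 13^2)/19 = 76/19 = 4, a_4 = floor((15 + 13)/4) = 7.
  m_5 = 4*7 - 13 = 15, d_5 = (245 - 15^2)/4 = 20/4 = 5, a_5 = floor((15 + 15)/5) = 6.
  m_6 = 5*6 - 15 = 15, d_6 = (245 - 15^2)/5 = 20/5 = 4, a_6 = floor((15 + 15)/4) = 7.
  m_7 = 4*7 - 15 = 13, d_7 = (245 - 13^2)/4 = 76/4 = 19, a_7 = floor((15 + 13)/19) = 1.
  m_8 = 19*1 - 13 = 6, d_8 = (245 - 6^2)/19 = 209/19 = 11, a_8 = floor((15 + 6)/11) = 1.
  m_9 = 11*1 - 6 = 5, d_9 = (245 - 5^2)/11 = 220/11 = 20, a_9 = floor((15 + 5)/20) = 1.
  m_10 = 20*1 - 5 = 15, d_10 = (245 - 15^2)/20 = 20/20 = 1, a_10 = floor((15 + 15)/1) = 30.
  m_11 = 1*30 - 15 = 15, d_11 = (245 - 15^2)/1 = 20/1 = 20: (m_11, d_11) = (m_1, d_1) = (15, 20), so from here the quotients repeat a_1, ..., a_10; the period length is 10.
So sqrt(245) = [15; (1, 1, 1, 7, 6, 7, 1, 1, 1, 30)] with period length k = 10.
k is even, so the fundamental solution of x^2 - 245y^2 = 1 is (p_{k-1}, q_{k-1}) = (p_9, q_9); compute convergents through index 9.
Convergents (p_i = a_i*p_{i-1} + p_{i-2}, q_i = a_i*q_{i-1} + q_{i-2} with p_{-2}=0, p_{-1}=1, q_{-2}=1, q_{-1}=0):
  i=0: a_0=15, p_0 = 15*1 + 0 = 15, q_0 = 15*0 + 1 = 1.
  i=1: a_1=1, p_1 = 1*15 + 1 = 16, q_1 = 1*1 + 0 = 1.
  i=2: a_2=1, p_2 = 1*16 + 15 = 31, q_2 = 1*1 + 1 = 2.
  i=3: a_3=1, p_3 = 1*31 + 16 = 47, q_3 = 1*2 + 1 = 3.
  i=4: a_4=7, p_4 = 7*47 + 31 = 360, q_4 = 7*3 + 2 = 23.
  i=5: a_5=6, p_5 = 6*360 + 47 = 2207, q_5 = 6*23 + 3 = 141.
  i=6: a_6=7, p_6 = 7*2207 + 360 = 15809, q_6 = 7*141 + 23 = 1010.
  i=7: a_7=1, p_7 = 1*15809 + 2207 = 18016, q_7 = 1*1010 + 141 = 1151.
  i=8: a_8=1, p_8 = 1*18016 + 15809 = 33825, q_8 = 1*1151 + 1010 = 2161.
  i=9: a_9=1, p_9 = 1*33825 + 18016 = 51841, q_9 = 1*2161 + 1151 = 3312.
Check: 51841^2 - 245*3312^2 = 2687489281 - 2687489280 = 1, so (x, y) = (51841, 3312) solves the equation, and by the theorem it is the least positive solution.

(x, y) = (51841, 3312)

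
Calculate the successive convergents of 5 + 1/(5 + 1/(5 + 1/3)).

Using the convergent recurrence p_i = a_i*p_{i-1} + p_{i-2}, q_i = a_i*q_{i-1} + q_{i-2} with p_{-2}=0, p_{-1}=1, q_{-2}=1, q_{-1}=0:
  i=0: a_0=5, p_0 = 5*1 + 0 = 5, q_0 = 5*0 + 1 = 1.
  i=1: a_1=5, p_1 = 5*5 + 1 = 26, q_1 = 5*1 + 0 = 5.
  i=2: a_2=5, p_2 = 5*26 + 5 = 135, q_2 = 5*5 + 1 = 26.
  i=3: a_3=3, p_3 = 3*135 + 26 = 431, q_3 = 3*26 + 5 = 83.

5/1, 26/5, 135/26, 431/83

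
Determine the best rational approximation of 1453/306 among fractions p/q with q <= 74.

Expand x = 1453/306 as a continued fraction with the Euclidean algorithm:
  1453 = 4*306 + 229, so a_0 = 4.
  306 = 1*229 + 77, so a_1 = 1.
  229 = 2*77 + 75, so a_2 = 2.
  77 = 1*75 + 2, so a_3 = 1.
  75 = 37*2 + 1, so a_4 = 37.
  2 = 2*1 + 0, so a_5 = 2.
so x = [4; 1, 2, 1, 37, 2].
Convergents (p_i = a_i*p_{i-1} + p_{i-2}, q_i = a_i*q_{i-1} + q_{i-2} with p_{-2}=0, p_{-1}=1, q_{-2}=1, q_{-1}=0), until the denominator exceeds 74:
  i=0: a_0=4, p_0 = 4*1 + 0 = 4, q_0 = 4*0 + 1 = 1.
  i=1: a_1=1, p_1 = 1*4 + 1 = 5, q_1 = 1*1 + 0 = 1.
  i=2: a_2=2, p_2 = 2*5 + 4 = 14, q_2 = 2*1 + 1 = 3.
  i=3: a_3=1, p_3 = 1*14 + 5 = 19, q_3 = 1*3 + 1 = 4.
  i=4: a_4=37, p_4 = 37*19 + 14 = 717, q_4 = 37*4 + 3 = 151.
q_4 = 151 > 74, so the last convergent with denominator <= 74 is p_3/q_3 = 19/4.
The closest fraction with denominator <= 74 is either p_3/q_3 or the intermediate fraction (k*p_3 + p_2)/(k*q_3 + q_2) with the largest k >= 1 whose denominator stays <= 74; these approach x as k grows, and every other convergent or intermediate fraction in range is farther away.
Largest k: floor((74 - q_2)/q_3) = floor((74 - 3)/4) = 17.
That gives (17*19 + 14)/(17*4 + 3) = 337/71.
Compare the errors: |x - 19/4| = |1453*4 - 19*306|/(306*4) = 2/1224, and |x - 337/71| = |1453*71 - 337*306|/(306*71) = 41/21726.
Cross-multiplying, 2*21726 = 43452 < 50184 = 41*1224, so 2/1224 is smaller: the convergent 19/4 is closer to x than 337/71.

19/4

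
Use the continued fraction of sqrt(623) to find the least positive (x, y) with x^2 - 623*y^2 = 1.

First expand sqrt(623) as a continued fraction. With x_i = (sqrt(623) + m_i)/d_i and (m_0, d_0) = (0, 1): a_0 = floor(sqrt(623)) = 24, since 24^2 = 576 <= 623 < 625 = 25^2.
Iterate m_{i+1} = d_i*a_i - m_i, d_{i+1} = (623 - m_{i+1}^2)/d_i, a_{i+1} = floor((a_0 + m_{i+1})/d_{i+1}):
  m_1 = 1*24 - 0 = 24, d_1 = (623 - 24^2)/1 = 47/1 = 47, a_1 = floor((24 + 24)/47) = 1.
  m_2 = 47*1 - 24 = 23, d_2 = (623 - 23^2)/47 = 94/47 = 2, a_2 = floor((24 + 23)/2) = 23.
  m_3 = 2*23 - 23 = 23, d_3 = (623 - 23^2)/2 = 94/2 = 47, a_3 = floor((24 + 23)/47) = 1.
  m_4 = 47*1 - 23 = 24, d_4 = (623 - 24^2)/47 = 47/47 = 1, a_4 = floor((24 + 24)/1) = 48.
  m_5 = 1*48 - 24 = 24, d_5 = (623 - 24^2)/1 = 47/1 = 47: (m_5, d_5) = (m_1, d_1) = (24, 47), so from here the quotients repeat a_1, ..., a_4; the period length is 4.
So sqrt(623) = [24; (1, 23, 1, 48)] with period length k = 4.
k is even, so the fundamental solution of x^2 - 623y^2 = 1 is (p_{k-1}, q_{k-1}) = (p_3, q_3); compute convergents through index 3.
Convergents (p_i = a_i*p_{i-1} + p_{i-2}, q_i = a_i*q_{i-1} + q_{i-2} with p_{-2}=0, p_{-1}=1, q_{-2}=1, q_{-1}=0):
  i=0: a_0=24, p_0 = 24*1 + 0 = 24, q_0 = 24*0 + 1 = 1.
  i=1: a_1=1, p_1 = 1*24 + 1 = 25, q_1 = 1*1 + 0 = 1.
  i=2: a_2=23, p_2 = 23*25 + 24 = 599, q_2 = 23*1 + 1 = 24.
  i=3: a_3=1, p_3 = 1*599 + 25 = 624, q_3 = 1*24 + 1 = 25.
Check: 624^2 - 623*25^2 = 389376 - 389375 = 1, so (x, y) = (624, 25) solves the equation, and by the theorem it is the least positive solution.

(x, y) = (624, 25)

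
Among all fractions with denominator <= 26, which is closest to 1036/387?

Expand x = 1036/387 as a continued fraction with the Euclidean algorithm:
  1036 = 2*387 + 262, so a_0 = 2.
  387 = 1*262 + 125, so a_1 = 1.
  262 = 2*125 + 12, so a_2 = 2.
  125 = 10*12 + 5, so a_3 = 10.
  12 = 2*5 + 2, so a_4 = 2.
  5 = 2*2 + 1, so a_5 = 2.
  2 = 2*1 + 0, so a_6 = 2.
so x = [2; 1, 2, 10, 2, 2, 2].
Convergents (p_i = a_i*p_{i-1} + p_{i-2}, q_i = a_i*q_{i-1} + q_{i-2} with p_{-2}=0, p_{-1}=1, q_{-2}=1, q_{-1}=0), until the denominator exceeds 26:
  i=0: a_0=2, p_0 = 2*1 + 0 = 2, q_0 = 2*0 + 1 = 1.
  i=1: a_1=1, p_1 = 1*2 + 1 = 3, q_1 = 1*1 + 0 = 1.
  i=2: a_2=2, p_2 = 2*3 + 2 = 8, q_2 = 2*1 + 1 = 3.
  i=3: a_3=10, p_3 = 10*8 + 3 = 83, q_3 = 10*3 + 1 = 31.
q_3 = 31 > 26, so the last convergent with denominator <= 26 is p_2/q_2 = 8/3.
The closest fraction with denominator <= 26 is either p_2/q_2 or the intermediate fraction (k*p_2 + p_1)/(k*q_2 + q_1) with the largest k >= 1 whose denominator stays <= 26; these approach x as k grows, and every other convergent or intermediate fraction in range is farther away.
Largest k: floor((26 - q_1)/q_2) = floor((26 - 1)/3) = 8.
That gives (8*8 + 3)/(8*3 + 1) = 67/25.
Compare the errors: |x - 8/3| = |1036*3 - 8*387|/(387*3) = 12/1161, and |x - 67/25| = |1036*25 - 67*387|/(387*25) = 29/9675.
Cross-multiplying, 29*1161 = 33669 < 116100 = 12*9675, so 29/9675 is smaller: the intermediate fraction 67/25 is closer to x than 8/3.

67/25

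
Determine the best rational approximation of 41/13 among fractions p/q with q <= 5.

Expand x = 41/13 as a continued fraction with the Euclidean algorithm:
  41 = 3*13 + 2, so a_0 = 3.
  13 = 6*2 + 1, so a_1 = 6.
  2 = 2*1 + 0, so a_2 = 2.
so x = [3; 6, 2].
Convergents (p_i = a_i*p_{i-1} + p_{i-2}, q_i = a_i*q_{i-1} + q_{i-2} with p_{-2}=0, p_{-1}=1, q_{-2}=1, q_{-1}=0), until the denominator exceeds 5:
  i=0: a_0=3, p_0 = 3*1 + 0 = 3, q_0 = 3*0 + 1 = 1.
  i=1: a_1=6, p_1 = 6*3 + 1 = 19, q_1 = 6*1 + 0 = 6.
q_1 = 6 > 5, so the last convergent with denominator <= 5 is p_0/q_0 = 3/1.
The closest fraction with denominator <= 5 is either p_0/q_0 or the intermediate fraction (k*p_0 + p_{-1})/(k*q_0 + q_{-1}) with the largest k >= 1 whose denominator stays <= 5; these approach x as k grows, and every other convergent or intermediate fraction in range is farther away.
Largest k: floor((5 - q_{-1})/q_0) = floor((5 - 0)/1) = 5 (using the seeds p_{-1} = 1, q_{-1} = 0).
That gives (5*3 + 1)/(5*1 + 0) = 16/5.
Compare the errors: |x - 3/1| = |41*1 - 3*13|/(13*1) = 2/13, and |x - 16/5| = |41*5 - 16*13|/(13*5) = 3/65.
Cross-multiplying, 3*13 = 39 < 130 = 2*65, so 3/65 is smaller: the intermediate fraction 16/5 is closer to x than 3/1.

16/5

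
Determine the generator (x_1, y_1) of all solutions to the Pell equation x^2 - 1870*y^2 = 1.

First expand sqrt(1870) as a continued fraction. With x_i = (sqrt(1870) + m_i)/d_i and (m_0, d_0) = (0, 1): a_0 = floor(sqrt(1870)) = 43, since 43^2 = 1849 <= 1870 < 1936 = 44^2.
Iterate m_{i+1} = d_i*a_i - m_i, d_{i+1} = (1870 - m_{i+1}^2)/d_i, a_{i+1} = floor((a_0 + m_{i+1})/d_{i+1}):
  m_1 = 1*43 - 0 = 43, d_1 = (1870 - 43^2)/1 = 21/1 = 21, a_1 = floor((43 + 43)/21) = 4.
  m_2 = 21*4 - 43 = 41, d_2 = (1870 - 41^2)/21 = 189/21 = 9, a_2 = floor((43 + 41)/9) = 9.
  m_3 = 9*9 - 41 = 40, d_3 = (1870 - 40^2)/9 = 270/9 = 30, a_3 = floor((43 + 40)/30) = 2.
  m_4 = 30*2 - 40 = 20, d_4 = (1870 - 20^2)/30 = 1470/30 = 49, a_4 = floor((43 + 20)/49) = 1.
  m_5 = 49*1 - 20 = 29, d_5 = (1870 - 29^2)/49 = 1029/49 = 21, a_5 = floor((43 + 29)/21) = 3.
  m_6 = 21*3 - 29 = 34, d_6 = (1870 - 34^2)/21 = 714/21 = 34, a_6 = floor((43 + 34)/34) = 2.
  m_7 = 34*2 - 34 = 34, d_7 = (1870 - 34^2)/34 = 714/34 = 21, a_7 = floor((43 + 34)/21) = 3.
  m_8 = 21*3 - 34 = 29, d_8 = (1870 - 29^2)/21 = 1029/21 = 49, a_8 = floor((43 + 29)/49) = 1.
  m_9 = 49*1 - 29 = 20, d_9 = (1870 - 20^2)/49 = 1470/49 = 30, a_9 = floor((43 + 20)/30) = 2.
  m_10 = 30*2 - 20 = 40, d_10 = (1870 - 40^2)/30 = 270/30 = 9, a_10 = floor((43 + 40)/9) = 9.
  m_11 = 9*9 - 40 = 41, d_11 = (1870 - 41^2)/9 = 189/9 = 21, a_11 = floor((43 + 41)/21) = 4.
  m_12 = 21*4 - 41 = 43, d_12 = (1870 - 43^2)/21 = 21/21 = 1, a_12 = floor((43 + 43)/1) = 86.
  m_13 = 1*86 - 43 = 43, d_13 = (1870 - 43^2)/1 = 21/1 = 21: (m_13, d_13) = (m_1, d_1) = (43, 21), so from here the quotients repeat a_1, ..., a_12; the period length is 12.
So sqrt(1870) = [43; (4, 9, 2, 1, 3, 2, 3, 1, 2, 9, 4, 86)] with period length k = 12.
k is even, so the fundamental solution of x^2 - 1870y^2 = 1 is (p_{k-1}, q_{k-1}) = (p_11, q_11); compute convergents through index 11.
Convergents (p_i = a_i*p_{i-1} + p_{i-2}, q_i = a_i*q_{i-1} + q_{i-2} with p_{-2}=0, p_{-1}=1, q_{-2}=1, q_{-1}=0):
  i=0: a_0=43, p_0 = 43*1 + 0 = 43, q_0 = 43*0 + 1 = 1.
  i=1: a_1=4, p_1 = 4*43 + 1 = 173, q_1 = 4*1 + 0 = 4.
  i=2: a_2=9, p_2 = 9*173 + 43 = 1600, q_2 = 9*4 + 1 = 37.
  i=3: a_3=2, p_3 = 2*1600 + 173 = 3373, q_3 = 2*37 + 4 = 78.
  i=4: a_4=1, p_4 = 1*3373 + 1600 = 4973, q_4 = 1*78 + 37 = 115.
  i=5: a_5=3, p_5 = 3*4973 + 3373 = 18292, q_5 = 3*115 + 78 = 423.
  i=6: a_6=2, p_6 = 2*18292 + 4973 = 41557, q_6 = 2*423 + 115 = 961.
  i=7: a_7=3, p_7 = 3*41557 + 18292 = 142963, q_7 = 3*961 + 423 = 3306.
  i=8: a_8=1, p_8 = 1*142963 + 41557 = 184520, q_8 = 1*3306 + 961 = 4267.
  i=9: a_9=2, p_9 = 2*184520 + 142963 = 512003, q_9 = 2*4267 + 3306 = 11840.
  i=10: a_10=9, p_10 = 9*512003 + 184520 = 4792547, q_10 = 9*11840 + 4267 = 110827.
  i=11: a_11=4, p_11 = 4*4792547 + 512003 = 19682191, q_11 = 4*110827 + 11840 = 455148.
Check: 19682191^2 - 1870*455148^2 = 387388642560481 - 387388642560480 = 1, so (x, y) = (19682191, 455148) solves the equation, and by the theorem it is the least positive solution.

(x, y) = (19682191, 455148)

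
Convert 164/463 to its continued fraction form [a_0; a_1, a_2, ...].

Run the Euclidean algorithm on 164 and 463; the successive quotients are the partial quotients a_0, a_1, ... (each step inverts the fractional part left over by the previous one):
  164 = 0*463 + 164, so a_0 = 0.
  463 = 2*164 + 135, so a_1 = 2.
  164 = 1*135 + 29, so a_2 = 1.
  135 = 4*29 + 19, so a_3 = 4.
  29 = 1*19 + 10, so a_4 = 1.
  19 = 1*10 + 9, so a_5 = 1.
  10 = 1*9 + 1, so a_6 = 1.
  9 = 9*1 + 0, so a_7 = 9.
The remainder reaches 0 after 8 divisions, so the expansion has 8 partial quotients, read off in order.

[0; 2, 1, 4, 1, 1, 1, 9]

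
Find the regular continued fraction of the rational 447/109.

[4; 9, 1, 10]

Run the Euclidean algorithm on 447 and 109; the successive quotients are the partial quotients a_0, a_1, ... (each step inverts the fractional part left over by the previous one):
  447 = 4*109 + 11, so a_0 = 4.
  109 = 9*11 + 10, so a_1 = 9.
  11 = 1*10 + 1, so a_2 = 1.
  10 = 10*1 + 0, so a_3 = 10.
The remainder reaches 0 after 4 divisions, so the expansion has 4 partial quotients, read off in order.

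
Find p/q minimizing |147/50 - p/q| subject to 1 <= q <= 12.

Expand x = 147/50 as a continued fraction with the Euclidean algorithm:
  147 = 2*50 + 47, so a_0 = 2.
  50 = 1*47 + 3, so a_1 = 1.
  47 = 15*3 + 2, so a_2 = 15.
  3 = 1*2 + 1, so a_3 = 1.
  2 = 2*1 + 0, so a_4 = 2.
so x = [2; 1, 15, 1, 2].
Convergents (p_i = a_i*p_{i-1} + p_{i-2}, q_i = a_i*q_{i-1} + q_{i-2} with p_{-2}=0, p_{-1}=1, q_{-2}=1, q_{-1}=0), until the denominator exceeds 12:
  i=0: a_0=2, p_0 = 2*1 + 0 = 2, q_0 = 2*0 + 1 = 1.
  i=1: a_1=1, p_1 = 1*2 + 1 = 3, q_1 = 1*1 + 0 = 1.
  i=2: a_2=15, p_2 = 15*3 + 2 = 47, q_2 = 15*1 + 1 = 16.
q_2 = 16 > 12, so the last convergent with denominator <= 12 is p_1/q_1 = 3/1.
The closest fraction with denominator <= 12 is either p_1/q_1 or the intermediate fraction (k*p_1 + p_0)/(k*q_1 + q_0) with the largest k >= 1 whose denominator stays <= 12; these approach x as k grows, and every other convergent or intermediate fraction in range is farther away.
Largest k: floor((12 - q_0)/q_1) = floor((12 - 1)/1) = 11.
That gives (11*3 + 2)/(11*1 + 1) = 35/12.
Compare the errors: |x - 3/1| = |147*1 - 3*50|/(50*1) = 3/50, and |x - 35/12| = |147*12 - 35*50|/(50*12) = 14/600.
Cross-multiplying, 14*50 = 700 < 1800 = 3*600, so 14/600 is smaller: the intermediate fraction 35/12 is closer to x than 3/1.

35/12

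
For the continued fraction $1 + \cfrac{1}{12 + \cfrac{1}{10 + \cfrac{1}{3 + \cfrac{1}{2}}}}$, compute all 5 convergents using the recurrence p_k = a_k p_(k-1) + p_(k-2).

Using the convergent recurrence p_i = a_i*p_{i-1} + p_{i-2}, q_i = a_i*q_{i-1} + q_{i-2} with p_{-2}=0, p_{-1}=1, q_{-2}=1, q_{-1}=0:
  i=0: a_0=1, p_0 = 1*1 + 0 = 1, q_0 = 1*0 + 1 = 1.
  i=1: a_1=12, p_1 = 12*1 + 1 = 13, q_1 = 12*1 + 0 = 12.
  i=2: a_2=10, p_2 = 10*13 + 1 = 131, q_2 = 10*12 + 1 = 121.
  i=3: a_3=3, p_3 = 3*131 + 13 = 406, q_3 = 3*121 + 12 = 375.
  i=4: a_4=2, p_4 = 2*406 + 131 = 943, q_4 = 2*375 + 121 = 871.

1/1, 13/12, 131/121, 406/375, 943/871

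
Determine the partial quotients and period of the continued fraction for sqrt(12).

[3; (2, 6)]

Write x_i = (sqrt(12) + m_i)/d_i with (m_0, d_0) = (0, 1). a_0 = floor(sqrt(12)) = 3, since 3^2 = 9 <= 12 < 16 = 4^2.
Iterate m_{i+1} = d_i*a_i - m_i, d_{i+1} = (12 - m_{i+1}^2)/d_i, a_{i+1} = floor((a_0 + m_{i+1})/d_{i+1}):
  m_1 = 1*3 - 0 = 3, d_1 = (12 - 3^2)/1 = 3/1 = 3, a_1 = floor((3 + 3)/3) = 2.
  m_2 = 3*2 - 3 = 3, d_2 = (12 - 3^2)/3 = 3/3 = 1, a_2 = floor((3 + 3)/1) = 6.
  m_3 = 1*6 - 3 = 3, d_3 = (12 - 3^2)/1 = 3/1 = 3: (m_3, d_3) = (m_1, d_1) = (3, 3), so from here the quotients repeat a_1, a_2; the period length is 2.
Hence the expansion of sqrt(12) is a_0 = 3 followed by the repeating block 2, 6 (period 2).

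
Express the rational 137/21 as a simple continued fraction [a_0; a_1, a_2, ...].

Run the Euclidean algorithm on 137 and 21; the successive quotients are the partial quotients a_0, a_1, ... (each step inverts the fractional part left over by the previous one):
  137 = 6*21 + 11, so a_0 = 6.
  21 = 1*11 + 10, so a_1 = 1.
  11 = 1*10 + 1, so a_2 = 1.
  10 = 10*1 + 0, so a_3 = 10.
The remainder reaches 0 after 4 divisions, so the expansion has 4 partial quotients, read off in order.

[6; 1, 1, 10]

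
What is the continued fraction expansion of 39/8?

[4; 1, 7]

Run the Euclidean algorithm on 39 and 8; the successive quotients are the partial quotients a_0, a_1, ... (each step inverts the fractional part left over by the previous one):
  39 = 4*8 + 7, so a_0 = 4.
  8 = 1*7 + 1, so a_1 = 1.
  7 = 7*1 + 0, so a_2 = 7.
The remainder reaches 0 after 3 divisions, so the expansion has 3 partial quotients, read off in order.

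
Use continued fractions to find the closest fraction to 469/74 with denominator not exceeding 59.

Expand x = 469/74 as a continued fraction with the Euclidean algorithm:
  469 = 6*74 + 25, so a_0 = 6.
  74 = 2*25 + 24, so a_1 = 2.
  25 = 1*24 + 1, so a_2 = 1.
  24 = 24*1 + 0, so a_3 = 24.
so x = [6; 2, 1, 24].
Convergents (p_i = a_i*p_{i-1} + p_{i-2}, q_i = a_i*q_{i-1} + q_{i-2} with p_{-2}=0, p_{-1}=1, q_{-2}=1, q_{-1}=0), until the denominator exceeds 59:
  i=0: a_0=6, p_0 = 6*1 + 0 = 6, q_0 = 6*0 + 1 = 1.
  i=1: a_1=2, p_1 = 2*6 + 1 = 13, q_1 = 2*1 + 0 = 2.
  i=2: a_2=1, p_2 = 1*13 + 6 = 19, q_2 = 1*2 + 1 = 3.
  i=3: a_3=24, p_3 = 24*19 + 13 = 469, q_3 = 24*3 + 2 = 74.
q_3 = 74 > 59, so the last convergent with denominator <= 59 is p_2/q_2 = 19/3.
The closest fraction with denominator <= 59 is either p_2/q_2 or the intermediate fraction (k*p_2 + p_1)/(k*q_2 + q_1) with the largest k >= 1 whose denominator stays <= 59; these approach x as k grows, and every other convergent or intermediate fraction in range is farther away.
Largest k: floor((59 - q_1)/q_2) = floor((59 - 2)/3) = 19.
That gives (19*19 + 13)/(19*3 + 2) = 374/59.
Compare the errors: |x - 19/3| = |469*3 - 19*74|/(74*3) = 1/222, and |x - 374/59| = |469*59 - 374*74|/(74*59) = 5/4366.
Cross-multiplying, 5*222 = 1110 < 4366 = 1*4366, so 5/4366 is smaller: the intermediate fraction 374/59 is closer to x than 19/3.

374/59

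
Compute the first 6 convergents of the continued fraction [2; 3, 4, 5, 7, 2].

2/1, 7/3, 30/13, 157/68, 1129/489, 2415/1046

Using the convergent recurrence p_i = a_i*p_{i-1} + p_{i-2}, q_i = a_i*q_{i-1} + q_{i-2} with p_{-2}=0, p_{-1}=1, q_{-2}=1, q_{-1}=0:
  i=0: a_0=2, p_0 = 2*1 + 0 = 2, q_0 = 2*0 + 1 = 1.
  i=1: a_1=3, p_1 = 3*2 + 1 = 7, q_1 = 3*1 + 0 = 3.
  i=2: a_2=4, p_2 = 4*7 + 2 = 30, q_2 = 4*3 + 1 = 13.
  i=3: a_3=5, p_3 = 5*30 + 7 = 157, q_3 = 5*13 + 3 = 68.
  i=4: a_4=7, p_4 = 7*157 + 30 = 1129, q_4 = 7*68 + 13 = 489.
  i=5: a_5=2, p_5 = 2*1129 + 157 = 2415, q_5 = 2*489 + 68 = 1046.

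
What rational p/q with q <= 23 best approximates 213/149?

Expand x = 213/149 as a continued fraction with the Euclidean algorithm:
  213 = 1*149 + 64, so a_0 = 1.
  149 = 2*64 + 21, so a_1 = 2.
  64 = 3*21 + 1, so a_2 = 3.
  21 = 21*1 + 0, so a_3 = 21.
so x = [1; 2, 3, 21].
Convergents (p_i = a_i*p_{i-1} + p_{i-2}, q_i = a_i*q_{i-1} + q_{i-2} with p_{-2}=0, p_{-1}=1, q_{-2}=1, q_{-1}=0), until the denominator exceeds 23:
  i=0: a_0=1, p_0 = 1*1 + 0 = 1, q_0 = 1*0 + 1 = 1.
  i=1: a_1=2, p_1 = 2*1 + 1 = 3, q_1 = 2*1 + 0 = 2.
  i=2: a_2=3, p_2 = 3*3 + 1 = 10, q_2 = 3*2 + 1 = 7.
  i=3: a_3=21, p_3 = 21*10 + 3 = 213, q_3 = 21*7 + 2 = 149.
q_3 = 149 > 23, so the last convergent with denominator <= 23 is p_2/q_2 = 10/7.
The closest fraction with denominator <= 23 is either p_2/q_2 or the intermediate fraction (k*p_2 + p_1)/(k*q_2 + q_1) with the largest k >= 1 whose denominator stays <= 23; these approach x as k grows, and every other convergent or intermediate fraction in range is farther away.
Largest k: floor((23 - q_1)/q_2) = floor((23 - 2)/7) = 3.
That gives (3*10 + 3)/(3*7 + 2) = 33/23.
Compare the errors: |x - 10/7| = |213*7 - 10*149|/(149*7) = 1/1043, and |x - 33/23| = |213*23 - 33*149|/(149*23) = 18/3427.
Cross-multiplying, 1*3427 = 3427 < 18774 = 18*1043, so 1/1043 is smaller: the convergent 10/7 is closer to x than 33/23.

10/7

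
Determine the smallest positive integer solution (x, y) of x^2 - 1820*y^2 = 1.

First expand sqrt(1820) as a continued fraction. With x_i = (sqrt(1820) + m_i)/d_i and (m_0, d_0) = (0, 1): a_0 = floor(sqrt(1820)) = 42, since 42^2 = 1764 <= 1820 < 1849 = 43^2.
Iterate m_{i+1} = d_i*a_i - m_i, d_{i+1} = (1820 - m_{i+1}^2)/d_i, a_{i+1} = floor((a_0 + m_{i+1})/d_{i+1}):
  m_1 = 1*42 - 0 = 42, d_1 = (1820 - 42^2)/1 = 56/1 = 56, a_1 = floor((42 + 42)/56) = 1.
  m_2 = 56*1 - 42 = 14, d_2 = (1820 - 14^2)/56 = 1624/56 = 29, a_2 = floor((42 + 14)/29) = 1.
  m_3 = 29*1 - 14 = 15, d_3 = (1820 - 15^2)/29 = 1595/29 = 55, a_3 = floor((42 + 15)/55) = 1.
  m_4 = 55*1 - 15 = 40, d_4 = (1820 - 40^2)/55 = 220/55 = 4, a_4 = floor((42 + 40)/4) = 20.
  m_5 = 4*20 - 40 = 40, d_5 = (1820 - 40^2)/4 = 220/4 = 55, a_5 = floor((42 + 40)/55) = 1.
  m_6 = 55*1 - 40 = 15, d_6 = (1820 - 15^2)/55 = 1595/55 = 29, a_6 = floor((42 + 15)/29) = 1.
  m_7 = 29*1 - 15 = 14, d_7 = (1820 - 14^2)/29 = 1624/29 = 56, a_7 = floor((42 + 14)/56) = 1.
  m_8 = 56*1 - 14 = 42, d_8 = (1820 - 42^2)/56 = 56/56 = 1, a_8 = floor((42 + 42)/1) = 84.
  m_9 = 1*84 - 42 = 42, d_9 = (1820 - 42^2)/1 = 56/1 = 56: (m_9, d_9) = (m_1, d_1) = (42, 56), so from here the quotients repeat a_1, ..., a_8; the period length is 8.
So sqrt(1820) = [42; (1, 1, 1, 20, 1, 1, 1, 84)] with period length k = 8.
k is even, so the fundamental solution of x^2 - 1820y^2 = 1 is (p_{k-1}, q_{k-1}) = (p_7, q_7); compute convergents through index 7.
Convergents (p_i = a_i*p_{i-1} + p_{i-2}, q_i = a_i*q_{i-1} + q_{i-2} with p_{-2}=0, p_{-1}=1, q_{-2}=1, q_{-1}=0):
  i=0: a_0=42, p_0 = 42*1 + 0 = 42, q_0 = 42*0 + 1 = 1.
  i=1: a_1=1, p_1 = 1*42 + 1 = 43, q_1 = 1*1 + 0 = 1.
  i=2: a_2=1, p_2 = 1*43 + 42 = 85, q_2 = 1*1 + 1 = 2.
  i=3: a_3=1, p_3 = 1*85 + 43 = 128, q_3 = 1*2 + 1 = 3.
  i=4: a_4=20, p_4 = 20*128 + 85 = 2645, q_4 = 20*3 + 2 = 62.
  i=5: a_5=1, p_5 = 1*2645 + 128 = 2773, q_5 = 1*62 + 3 = 65.
  i=6: a_6=1, p_6 = 1*2773 + 2645 = 5418, q_6 = 1*65 + 62 = 127.
  i=7: a_7=1, p_7 = 1*5418 + 2773 = 8191, q_7 = 1*127 + 65 = 192.
Check: 8191^2 - 1820*192^2 = 67092481 - 67092480 = 1, so (x, y) = (8191, 192) solves the equation, and by the theorem it is the least positive solution.

(x, y) = (8191, 192)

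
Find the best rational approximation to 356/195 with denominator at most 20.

31/17

Expand x = 356/195 as a continued fraction with the Euclidean algorithm:
  356 = 1*195 + 161, so a_0 = 1.
  195 = 1*161 + 34, so a_1 = 1.
  161 = 4*34 + 25, so a_2 = 4.
  34 = 1*25 + 9, so a_3 = 1.
  25 = 2*9 + 7, so a_4 = 2.
  9 = 1*7 + 2, so a_5 = 1.
  7 = 3*2 + 1, so a_6 = 3.
  2 = 2*1 + 0, so a_7 = 2.
so x = [1; 1, 4, 1, 2, 1, 3, 2].
Convergents (p_i = a_i*p_{i-1} + p_{i-2}, q_i = a_i*q_{i-1} + q_{i-2} with p_{-2}=0, p_{-1}=1, q_{-2}=1, q_{-1}=0), until the denominator exceeds 20:
  i=0: a_0=1, p_0 = 1*1 + 0 = 1, q_0 = 1*0 + 1 = 1.
  i=1: a_1=1, p_1 = 1*1 + 1 = 2, q_1 = 1*1 + 0 = 1.
  i=2: a_2=4, p_2 = 4*2 + 1 = 9, q_2 = 4*1 + 1 = 5.
  i=3: a_3=1, p_3 = 1*9 + 2 = 11, q_3 = 1*5 + 1 = 6.
  i=4: a_4=2, p_4 = 2*11 + 9 = 31, q_4 = 2*6 + 5 = 17.
  i=5: a_5=1, p_5 = 1*31 + 11 = 42, q_5 = 1*17 + 6 = 23.
q_5 = 23 > 20, so the last convergent with denominator <= 20 is p_4/q_4 = 31/17.
The closest fraction with denominator <= 20 is either p_4/q_4 or the intermediate fraction (k*p_4 + p_3)/(k*q_4 + q_3) with the largest k >= 1 whose denominator stays <= 20; these approach x as k grows, and every other convergent or intermediate fraction in range is farther away.
Largest k: floor((20 - q_3)/q_4) = floor((20 - 6)/17) = 0.
Since k = 0, no intermediate fraction beyond p_4/q_4 has denominator <= 20, so the convergent 31/17 is the closest (its error is |356*17 - 31*195|/(195*17) = 7/3315).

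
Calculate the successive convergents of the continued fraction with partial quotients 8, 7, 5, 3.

8/1, 57/7, 293/36, 936/115

Using the convergent recurrence p_i = a_i*p_{i-1} + p_{i-2}, q_i = a_i*q_{i-1} + q_{i-2} with p_{-2}=0, p_{-1}=1, q_{-2}=1, q_{-1}=0:
  i=0: a_0=8, p_0 = 8*1 + 0 = 8, q_0 = 8*0 + 1 = 1.
  i=1: a_1=7, p_1 = 7*8 + 1 = 57, q_1 = 7*1 + 0 = 7.
  i=2: a_2=5, p_2 = 5*57 + 8 = 293, q_2 = 5*7 + 1 = 36.
  i=3: a_3=3, p_3 = 3*293 + 57 = 936, q_3 = 3*36 + 7 = 115.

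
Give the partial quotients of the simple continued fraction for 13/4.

Run the Euclidean algorithm on 13 and 4; the successive quotients are the partial quotients a_0, a_1, ... (each step inverts the fractional part left over by the previous one):
  13 = 3*4 + 1, so a_0 = 3.
  4 = 4*1 + 0, so a_1 = 4.
The remainder reaches 0 after 2 divisions, so the expansion has 2 partial quotients, read off in order.

[3; 4]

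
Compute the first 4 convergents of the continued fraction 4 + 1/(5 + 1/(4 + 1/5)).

4/1, 21/5, 88/21, 461/110

Using the convergent recurrence p_i = a_i*p_{i-1} + p_{i-2}, q_i = a_i*q_{i-1} + q_{i-2} with p_{-2}=0, p_{-1}=1, q_{-2}=1, q_{-1}=0:
  i=0: a_0=4, p_0 = 4*1 + 0 = 4, q_0 = 4*0 + 1 = 1.
  i=1: a_1=5, p_1 = 5*4 + 1 = 21, q_1 = 5*1 + 0 = 5.
  i=2: a_2=4, p_2 = 4*21 + 4 = 88, q_2 = 4*5 + 1 = 21.
  i=3: a_3=5, p_3 = 5*88 + 21 = 461, q_3 = 5*21 + 5 = 110.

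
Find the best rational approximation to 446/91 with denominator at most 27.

49/10

Expand x = 446/91 as a continued fraction with the Euclidean algorithm:
  446 = 4*91 + 82, so a_0 = 4.
  91 = 1*82 + 9, so a_1 = 1.
  82 = 9*9 + 1, so a_2 = 9.
  9 = 9*1 + 0, so a_3 = 9.
so x = [4; 1, 9, 9].
Convergents (p_i = a_i*p_{i-1} + p_{i-2}, q_i = a_i*q_{i-1} + q_{i-2} with p_{-2}=0, p_{-1}=1, q_{-2}=1, q_{-1}=0), until the denominator exceeds 27:
  i=0: a_0=4, p_0 = 4*1 + 0 = 4, q_0 = 4*0 + 1 = 1.
  i=1: a_1=1, p_1 = 1*4 + 1 = 5, q_1 = 1*1 + 0 = 1.
  i=2: a_2=9, p_2 = 9*5 + 4 = 49, q_2 = 9*1 + 1 = 10.
  i=3: a_3=9, p_3 = 9*49 + 5 = 446, q_3 = 9*10 + 1 = 91.
q_3 = 91 > 27, so the last convergent with denominator <= 27 is p_2/q_2 = 49/10.
The closest fraction with denominator <= 27 is either p_2/q_2 or the intermediate fraction (k*p_2 + p_1)/(k*q_2 + q_1) with the largest k >= 1 whose denominator stays <= 27; these approach x as k grows, and every other convergent or intermediate fraction in range is farther away.
Largest k: floor((27 - q_1)/q_2) = floor((27 - 1)/10) = 2.
That gives (2*49 + 5)/(2*10 + 1) = 103/21.
Compare the errors: |x - 49/10| = |446*10 - 49*91|/(91*10) = 1/910, and |x - 103/21| = |446*21 - 103*91|/(91*21) = 7/1911.
Cross-multiplying, 1*1911 = 1911 < 6370 = 7*910, so 1/910 is smaller: the convergent 49/10 is closer to x than 103/21.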